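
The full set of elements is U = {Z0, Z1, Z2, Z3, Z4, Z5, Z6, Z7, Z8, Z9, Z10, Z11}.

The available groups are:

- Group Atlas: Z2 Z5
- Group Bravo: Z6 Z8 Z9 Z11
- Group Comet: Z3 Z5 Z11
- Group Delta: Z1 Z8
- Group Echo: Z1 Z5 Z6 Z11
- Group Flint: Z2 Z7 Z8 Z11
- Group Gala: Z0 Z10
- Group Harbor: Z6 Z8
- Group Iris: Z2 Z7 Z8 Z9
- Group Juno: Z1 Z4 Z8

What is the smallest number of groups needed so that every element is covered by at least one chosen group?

Comet and Gala and Harbor and Iris and Juno together: Comet ∪ Gala ∪ Harbor ∪ Iris ∪ Juno = {Z0, Z1, Z2, Z3, Z4, Z5, Z6, Z7, Z8, Z9, Z10, Z11} — every element is covered.
No 4 of the 10 groups cover everything (all 210 combinations miss at least one element), so 5 is optimal.

5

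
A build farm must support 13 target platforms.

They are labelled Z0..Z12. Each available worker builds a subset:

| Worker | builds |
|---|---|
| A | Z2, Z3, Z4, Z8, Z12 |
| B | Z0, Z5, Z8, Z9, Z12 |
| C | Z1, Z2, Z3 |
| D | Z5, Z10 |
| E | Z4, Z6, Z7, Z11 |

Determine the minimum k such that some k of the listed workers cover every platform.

Take {B, C, D, E}. Their union is {Z0, Z1, Z2, Z3, Z4, Z5, Z6, Z7, Z8, Z9, Z10, Z11, Z12}, which is all 13 platforms.
Only D contains Z10, so D is forced; the remaining 11 platforms need at least 3 more workers (each remaining worker adds at most 5) — so at least 4 workers are needed, and 4 is optimal.

4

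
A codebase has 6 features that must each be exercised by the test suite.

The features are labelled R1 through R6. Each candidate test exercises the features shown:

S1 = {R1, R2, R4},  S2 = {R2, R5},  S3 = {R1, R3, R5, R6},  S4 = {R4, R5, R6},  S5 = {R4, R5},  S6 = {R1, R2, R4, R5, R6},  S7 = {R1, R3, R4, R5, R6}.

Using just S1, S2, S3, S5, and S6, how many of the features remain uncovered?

0

Union of S1, S2, S3, S5, S6 = {R1, R2, R3, R4, R5, R6} — that's every feature, so 0 are uncovered.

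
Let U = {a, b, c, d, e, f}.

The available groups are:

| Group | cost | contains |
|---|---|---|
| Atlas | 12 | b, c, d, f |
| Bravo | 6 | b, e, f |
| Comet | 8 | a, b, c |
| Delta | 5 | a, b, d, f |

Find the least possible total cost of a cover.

Bravo, Comet, Delta together cover every point (Bravo ∪ Comet ∪ Delta = {a, b, c, d, e, f}); total cost 6 + 8 + 5 = 19.
No covering selection has total cost below 19.

19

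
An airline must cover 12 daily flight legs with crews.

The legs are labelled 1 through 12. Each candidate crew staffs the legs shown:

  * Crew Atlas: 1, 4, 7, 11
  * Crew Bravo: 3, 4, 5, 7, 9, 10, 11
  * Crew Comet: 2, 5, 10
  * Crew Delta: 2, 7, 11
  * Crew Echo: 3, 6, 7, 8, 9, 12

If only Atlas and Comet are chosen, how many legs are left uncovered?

Union of Atlas, Comet = {1, 2, 4, 5, 7, 10, 11}.
Not covered: 3, 6, 8, 9, 12 — 5 legs.

5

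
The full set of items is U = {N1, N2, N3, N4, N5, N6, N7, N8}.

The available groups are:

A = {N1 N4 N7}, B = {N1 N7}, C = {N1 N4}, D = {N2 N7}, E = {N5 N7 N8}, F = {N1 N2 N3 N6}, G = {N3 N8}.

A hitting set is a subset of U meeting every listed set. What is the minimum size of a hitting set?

The 3 items {N3, N4, N7} hit every group.
The groups C, D, G are pairwise disjoint, so any hitting set needs a separate item for each — at least 3. Hence 3 is optimal.

3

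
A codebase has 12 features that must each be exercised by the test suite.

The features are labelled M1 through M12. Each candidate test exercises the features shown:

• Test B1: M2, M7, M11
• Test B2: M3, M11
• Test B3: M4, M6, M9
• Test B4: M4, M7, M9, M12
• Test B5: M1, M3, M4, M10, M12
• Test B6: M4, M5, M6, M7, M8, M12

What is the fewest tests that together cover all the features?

4

Take {B1, B4, B5, B6}. Their union is {M1, M2, M3, M4, M5, M6, M7, M8, M9, M10, M11, M12}, which is all 12 features.
No 3 of the 6 tests cover everything (all 20 combinations miss at least one feature), so 4 is optimal.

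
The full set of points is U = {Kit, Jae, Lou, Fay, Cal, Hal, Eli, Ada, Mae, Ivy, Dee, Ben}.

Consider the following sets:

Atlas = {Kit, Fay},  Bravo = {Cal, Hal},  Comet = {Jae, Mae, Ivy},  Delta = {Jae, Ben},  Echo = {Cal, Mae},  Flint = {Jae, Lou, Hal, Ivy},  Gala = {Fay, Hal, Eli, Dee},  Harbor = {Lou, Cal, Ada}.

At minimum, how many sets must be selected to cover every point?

Atlas and Comet and Delta and Gala and Harbor together: Atlas ∪ Comet ∪ Delta ∪ Gala ∪ Harbor = {Kit, Jae, Lou, Fay, Cal, Hal, Eli, Ada, Mae, Ivy, Dee, Ben} — every point is covered.
No 4 of the 8 sets cover everything (all 70 combinations miss at least one point), so 5 is optimal.

5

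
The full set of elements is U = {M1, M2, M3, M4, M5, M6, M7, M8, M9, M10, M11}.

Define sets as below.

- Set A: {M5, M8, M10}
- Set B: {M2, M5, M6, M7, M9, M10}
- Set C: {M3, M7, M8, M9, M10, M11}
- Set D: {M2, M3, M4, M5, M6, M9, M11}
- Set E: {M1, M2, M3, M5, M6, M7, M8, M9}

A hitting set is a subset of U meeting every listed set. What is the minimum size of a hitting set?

2

H = {M2, M10} meets every set (each contains at least one member of H), and |H| = 2.
No single element lies in every set, so at least 2 are needed and 2 is optimal.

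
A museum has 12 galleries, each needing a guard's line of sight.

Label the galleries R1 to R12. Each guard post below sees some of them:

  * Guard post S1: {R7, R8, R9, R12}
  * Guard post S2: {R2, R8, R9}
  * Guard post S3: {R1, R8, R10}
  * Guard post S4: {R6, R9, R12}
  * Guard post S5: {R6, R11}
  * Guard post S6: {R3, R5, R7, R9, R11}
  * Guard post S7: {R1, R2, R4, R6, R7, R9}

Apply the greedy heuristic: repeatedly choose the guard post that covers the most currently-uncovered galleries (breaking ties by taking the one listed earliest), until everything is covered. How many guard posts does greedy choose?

Greedy: pick S7 (covers 6 new) → pick S6 (covers 3 new) → pick S1 (covers 2 new) → pick S3 (covers 1 new). Total picks: 4.

4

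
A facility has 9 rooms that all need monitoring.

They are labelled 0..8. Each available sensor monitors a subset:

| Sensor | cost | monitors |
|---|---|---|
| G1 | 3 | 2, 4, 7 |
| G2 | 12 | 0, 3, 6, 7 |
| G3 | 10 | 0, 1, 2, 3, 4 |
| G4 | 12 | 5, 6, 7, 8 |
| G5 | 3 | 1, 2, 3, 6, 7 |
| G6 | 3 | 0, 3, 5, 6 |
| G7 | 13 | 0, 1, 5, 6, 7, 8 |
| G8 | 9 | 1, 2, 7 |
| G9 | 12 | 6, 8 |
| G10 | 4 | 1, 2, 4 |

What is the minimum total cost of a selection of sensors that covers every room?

G4, G6, G10 together cover every room (G4 ∪ G6 ∪ G10 = {0, 1, 2, 3, 4, 5, 6, 7, 8}); total cost 12 + 3 + 4 = 19.
The greedy pick G5, G6, G1, G4 costs 21; no covering selection beats 19.

19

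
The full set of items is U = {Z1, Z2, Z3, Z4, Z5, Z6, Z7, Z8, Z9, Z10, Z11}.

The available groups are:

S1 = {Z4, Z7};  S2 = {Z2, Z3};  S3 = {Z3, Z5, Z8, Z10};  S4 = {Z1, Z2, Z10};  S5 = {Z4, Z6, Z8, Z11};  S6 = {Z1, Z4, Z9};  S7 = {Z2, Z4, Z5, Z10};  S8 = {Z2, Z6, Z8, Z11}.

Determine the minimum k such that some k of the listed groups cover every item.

S1 and S3 and S6 and S8 together: S1 ∪ S3 ∪ S6 ∪ S8 = {Z1, Z2, Z3, Z4, Z5, Z6, Z7, Z8, Z9, Z10, Z11} — every item is covered.
Only S1 contains Z7, so S1 is forced; the remaining 9 items need at least 3 more groups (each remaining group adds at most 4) — so at least 4 groups are needed, and 4 is optimal.

4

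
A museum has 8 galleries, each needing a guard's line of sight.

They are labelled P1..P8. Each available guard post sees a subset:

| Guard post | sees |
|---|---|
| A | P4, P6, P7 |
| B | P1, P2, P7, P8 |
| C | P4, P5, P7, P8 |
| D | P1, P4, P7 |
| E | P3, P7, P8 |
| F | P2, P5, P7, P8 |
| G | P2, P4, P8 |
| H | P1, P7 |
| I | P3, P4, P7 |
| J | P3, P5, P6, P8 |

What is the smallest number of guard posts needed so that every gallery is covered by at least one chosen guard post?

Take {A, B, J}. Their union is {P1, P2, P3, P4, P5, P6, P7, P8}, which is all 8 galleries.
No 2 of the 10 guard posts cover everything (all 45 combinations miss at least one gallery), so 3 is optimal.

3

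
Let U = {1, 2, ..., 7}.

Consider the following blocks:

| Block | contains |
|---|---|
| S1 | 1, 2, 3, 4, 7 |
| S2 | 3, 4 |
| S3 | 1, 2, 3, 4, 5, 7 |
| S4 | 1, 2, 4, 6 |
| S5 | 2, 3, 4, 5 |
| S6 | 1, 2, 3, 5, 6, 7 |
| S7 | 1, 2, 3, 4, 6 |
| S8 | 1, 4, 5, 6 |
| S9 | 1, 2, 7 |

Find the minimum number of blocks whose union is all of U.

2

S5 and S6 cover everything between them: the union {1, 2, 3, 4, 5, 6, 7} is all of U.
No single block has all 7 items (the largest, S3, has 6), so 2 is optimal.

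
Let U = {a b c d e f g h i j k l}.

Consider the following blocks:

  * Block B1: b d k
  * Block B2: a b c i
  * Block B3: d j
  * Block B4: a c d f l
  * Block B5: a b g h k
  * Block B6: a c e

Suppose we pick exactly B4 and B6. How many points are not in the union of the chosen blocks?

6

Union of B4, B6 = {a, c, d, e, f, l}.
Not covered: b, g, h, i, j, k — 6 points.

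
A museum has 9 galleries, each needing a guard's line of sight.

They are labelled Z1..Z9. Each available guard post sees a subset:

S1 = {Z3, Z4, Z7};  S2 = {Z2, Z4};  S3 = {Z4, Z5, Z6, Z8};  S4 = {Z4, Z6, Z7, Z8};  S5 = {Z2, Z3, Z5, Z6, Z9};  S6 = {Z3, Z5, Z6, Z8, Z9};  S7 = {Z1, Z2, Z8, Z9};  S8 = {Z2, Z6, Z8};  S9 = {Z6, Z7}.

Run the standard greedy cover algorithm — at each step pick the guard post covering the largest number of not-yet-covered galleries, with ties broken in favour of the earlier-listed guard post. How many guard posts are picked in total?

3

Greedy: pick S5 (covers 5 new) → pick S4 (covers 3 new) → pick S7 (covers 1 new). Total picks: 3.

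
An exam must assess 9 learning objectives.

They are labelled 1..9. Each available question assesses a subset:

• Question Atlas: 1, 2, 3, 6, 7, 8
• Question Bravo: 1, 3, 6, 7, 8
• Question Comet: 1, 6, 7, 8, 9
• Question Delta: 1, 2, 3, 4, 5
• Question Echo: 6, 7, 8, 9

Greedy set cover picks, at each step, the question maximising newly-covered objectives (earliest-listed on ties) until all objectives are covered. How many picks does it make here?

3

Greedy: pick Atlas (covers 6 new) → pick Delta (covers 2 new) → pick Comet (covers 1 new). Total picks: 3.
(The true minimum cover uses only 2 questions, so greedy is not optimal here.)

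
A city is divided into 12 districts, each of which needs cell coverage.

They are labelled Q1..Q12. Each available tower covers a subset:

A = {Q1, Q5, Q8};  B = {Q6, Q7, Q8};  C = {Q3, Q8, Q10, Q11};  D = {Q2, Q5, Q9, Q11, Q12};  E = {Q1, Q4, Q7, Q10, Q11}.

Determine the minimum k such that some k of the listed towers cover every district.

4

B and C and D and E together: B ∪ C ∪ D ∪ E = {Q1, Q2, Q3, Q4, Q5, Q6, Q7, Q8, Q9, Q10, Q11, Q12} — every district is covered.
No 3 of the 5 towers cover everything (all 10 combinations miss at least one district), so 4 is optimal.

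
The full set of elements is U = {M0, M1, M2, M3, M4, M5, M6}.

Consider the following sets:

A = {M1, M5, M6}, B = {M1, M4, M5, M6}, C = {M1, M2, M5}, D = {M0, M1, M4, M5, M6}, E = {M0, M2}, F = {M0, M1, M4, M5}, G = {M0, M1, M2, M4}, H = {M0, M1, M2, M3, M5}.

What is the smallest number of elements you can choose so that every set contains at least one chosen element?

Take T = {M2, M5}. Each listed set contains at least one of these, so T is a hitting set of size 2.
The sets A, E are pairwise disjoint, so any hitting set needs a separate element for each — at least 2. Hence 2 is optimal.

2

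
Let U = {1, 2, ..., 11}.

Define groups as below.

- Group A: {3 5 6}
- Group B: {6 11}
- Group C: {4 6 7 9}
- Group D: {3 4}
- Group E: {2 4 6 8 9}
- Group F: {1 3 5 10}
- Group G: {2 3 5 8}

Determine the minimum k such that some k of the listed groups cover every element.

4

B, C, E, and F cover everything between them: the union {1, 2, 3, 4, 5, 6, 7, 8, 9, 10, 11} is all of U.
Only B contains 11, so B is forced; the remaining 9 elements need at least 3 more groups (each remaining group adds at most 4) — so at least 4 groups are needed, and 4 is optimal.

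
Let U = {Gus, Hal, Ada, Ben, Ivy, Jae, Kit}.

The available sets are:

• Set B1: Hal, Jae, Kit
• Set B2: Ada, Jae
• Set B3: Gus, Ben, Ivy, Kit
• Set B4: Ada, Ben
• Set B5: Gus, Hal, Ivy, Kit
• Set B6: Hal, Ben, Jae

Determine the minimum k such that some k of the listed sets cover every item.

3

B2 and B4 and B5 together: B2 ∪ B4 ∪ B5 = {Gus, Hal, Ada, Ben, Ivy, Jae, Kit} — every item is covered.
No 2 of the 6 sets cover everything (all 15 combinations miss at least one item), so 3 is optimal.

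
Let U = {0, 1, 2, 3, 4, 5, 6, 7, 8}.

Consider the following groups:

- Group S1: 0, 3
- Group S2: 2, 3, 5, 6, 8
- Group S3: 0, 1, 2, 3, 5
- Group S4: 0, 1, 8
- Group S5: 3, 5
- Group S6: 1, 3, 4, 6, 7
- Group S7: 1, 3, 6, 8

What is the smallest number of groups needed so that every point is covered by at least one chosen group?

S2 and S4 and S6 together: S2 ∪ S4 ∪ S6 = {0, 1, 2, 3, 4, 5, 6, 7, 8} — every point is covered.
Only S6 contains 4, so S6 is forced; the remaining 4 points need at least 2 more groups (each remaining group adds at most 3) — so at least 3 groups are needed, and 3 is optimal.

3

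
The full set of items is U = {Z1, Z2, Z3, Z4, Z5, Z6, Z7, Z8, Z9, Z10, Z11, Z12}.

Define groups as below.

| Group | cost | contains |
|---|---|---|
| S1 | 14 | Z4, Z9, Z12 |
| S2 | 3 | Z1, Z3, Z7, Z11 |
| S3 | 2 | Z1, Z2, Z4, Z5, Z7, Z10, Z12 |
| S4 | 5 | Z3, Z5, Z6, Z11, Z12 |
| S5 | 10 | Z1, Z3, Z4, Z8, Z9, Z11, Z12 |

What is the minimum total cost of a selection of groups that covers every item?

17

S3, S4, S5 together cover every item (S3 ∪ S4 ∪ S5 = {Z1, Z2, Z3, Z4, Z5, Z6, Z7, Z8, Z9, Z10, Z11, Z12}); total cost 2 + 5 + 10 = 17.
The greedy pick S3, S2, S4, S5 costs 20; no covering selection beats 17.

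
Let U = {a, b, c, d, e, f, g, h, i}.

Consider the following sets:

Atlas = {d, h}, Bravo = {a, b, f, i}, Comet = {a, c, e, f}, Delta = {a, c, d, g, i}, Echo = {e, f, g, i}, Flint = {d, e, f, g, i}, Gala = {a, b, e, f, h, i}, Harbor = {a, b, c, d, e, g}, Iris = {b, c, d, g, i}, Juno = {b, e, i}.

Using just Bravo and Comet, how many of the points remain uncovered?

Union of Bravo, Comet = {a, b, c, e, f, i}.
Not covered: d, g, h — 3 points.

3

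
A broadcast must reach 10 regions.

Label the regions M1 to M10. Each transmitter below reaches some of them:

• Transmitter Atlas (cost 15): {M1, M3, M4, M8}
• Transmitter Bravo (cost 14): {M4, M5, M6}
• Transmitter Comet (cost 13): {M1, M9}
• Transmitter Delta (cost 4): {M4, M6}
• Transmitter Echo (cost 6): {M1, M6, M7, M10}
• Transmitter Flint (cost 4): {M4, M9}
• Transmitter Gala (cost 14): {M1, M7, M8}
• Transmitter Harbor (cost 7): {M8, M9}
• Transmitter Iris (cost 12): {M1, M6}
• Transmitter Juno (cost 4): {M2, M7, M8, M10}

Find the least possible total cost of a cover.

Atlas, Bravo, Flint, Juno together cover every region (Atlas ∪ Bravo ∪ Flint ∪ Juno = {M1, M2, M3, M4, M5, M6, M7, M8, M9, M10}); total cost 15 + 14 + 4 + 4 = 37.
The greedy pick Juno, Delta, Flint, Echo, Bravo, Atlas costs 47; no covering selection beats 37.

37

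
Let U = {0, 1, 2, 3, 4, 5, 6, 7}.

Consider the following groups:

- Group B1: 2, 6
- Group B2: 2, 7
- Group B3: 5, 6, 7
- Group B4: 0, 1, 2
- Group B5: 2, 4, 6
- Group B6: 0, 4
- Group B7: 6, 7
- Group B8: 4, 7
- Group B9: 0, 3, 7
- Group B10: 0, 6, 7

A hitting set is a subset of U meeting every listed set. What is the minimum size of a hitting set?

3

The 3 points {0, 2, 7} hit every group.
No choice of 2 points meets every group, so 3 is the minimum.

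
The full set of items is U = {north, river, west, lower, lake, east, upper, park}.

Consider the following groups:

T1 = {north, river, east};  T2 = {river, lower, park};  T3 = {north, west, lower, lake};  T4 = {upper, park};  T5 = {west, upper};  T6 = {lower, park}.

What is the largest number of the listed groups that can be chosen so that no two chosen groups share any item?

3

T1, T5, T6 are pairwise disjoint (T1={north,river,east}; T5={west,upper}; T6={lower,park}).
Every remaining group overlaps one of these, and no 4 of the listed groups are pairwise disjoint, so 3 is the maximum.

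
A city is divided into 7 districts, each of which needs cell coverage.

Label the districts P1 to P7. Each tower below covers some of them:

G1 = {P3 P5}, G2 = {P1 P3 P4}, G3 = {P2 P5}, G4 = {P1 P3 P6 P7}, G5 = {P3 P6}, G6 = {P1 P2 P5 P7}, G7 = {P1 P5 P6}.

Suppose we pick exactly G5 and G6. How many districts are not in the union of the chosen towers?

Union of G5, G6 = {P1, P2, P3, P5, P6, P7}.
Not covered: P4 — 1 district.

1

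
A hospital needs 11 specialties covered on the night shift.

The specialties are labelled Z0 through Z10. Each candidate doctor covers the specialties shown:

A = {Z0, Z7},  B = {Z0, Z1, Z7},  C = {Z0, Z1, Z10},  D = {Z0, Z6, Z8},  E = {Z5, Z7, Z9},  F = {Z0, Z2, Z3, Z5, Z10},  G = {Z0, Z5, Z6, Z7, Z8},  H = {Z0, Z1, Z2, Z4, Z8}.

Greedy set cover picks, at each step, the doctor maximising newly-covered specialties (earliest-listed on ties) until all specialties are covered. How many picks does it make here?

4

Greedy: pick F (covers 5 new) → pick G (covers 3 new) → pick H (covers 2 new) → pick E (covers 1 new). Total picks: 4.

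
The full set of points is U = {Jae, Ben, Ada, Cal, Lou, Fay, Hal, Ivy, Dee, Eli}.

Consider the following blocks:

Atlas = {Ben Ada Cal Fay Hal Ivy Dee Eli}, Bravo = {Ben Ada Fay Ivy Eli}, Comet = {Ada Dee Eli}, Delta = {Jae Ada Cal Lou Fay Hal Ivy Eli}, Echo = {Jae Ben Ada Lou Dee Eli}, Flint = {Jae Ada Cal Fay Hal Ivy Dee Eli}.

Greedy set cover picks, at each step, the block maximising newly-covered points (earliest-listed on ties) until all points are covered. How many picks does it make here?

Greedy: pick Atlas (covers 8 new) → pick Delta (covers 2 new). Total picks: 2.

2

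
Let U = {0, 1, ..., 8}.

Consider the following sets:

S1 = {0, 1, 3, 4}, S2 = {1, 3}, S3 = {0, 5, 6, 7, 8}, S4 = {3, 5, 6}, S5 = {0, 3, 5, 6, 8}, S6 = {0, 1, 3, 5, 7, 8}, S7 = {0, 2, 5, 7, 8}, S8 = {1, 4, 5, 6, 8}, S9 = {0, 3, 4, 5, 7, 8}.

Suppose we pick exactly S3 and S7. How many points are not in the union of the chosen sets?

3

Union of S3, S7 = {0, 2, 5, 6, 7, 8}.
Not covered: 1, 3, 4 — 3 points.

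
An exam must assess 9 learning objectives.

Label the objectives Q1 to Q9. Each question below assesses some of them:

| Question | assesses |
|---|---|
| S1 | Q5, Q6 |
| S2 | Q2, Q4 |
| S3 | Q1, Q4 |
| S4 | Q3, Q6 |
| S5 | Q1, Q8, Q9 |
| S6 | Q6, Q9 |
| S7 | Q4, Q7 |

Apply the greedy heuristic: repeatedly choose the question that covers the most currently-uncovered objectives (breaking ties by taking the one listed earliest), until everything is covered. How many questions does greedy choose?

Greedy: pick S5 (covers 3 new) → pick S1 (covers 2 new) → pick S2 (covers 2 new) → pick S4 (covers 1 new) → pick S7 (covers 1 new). Total picks: 5.

5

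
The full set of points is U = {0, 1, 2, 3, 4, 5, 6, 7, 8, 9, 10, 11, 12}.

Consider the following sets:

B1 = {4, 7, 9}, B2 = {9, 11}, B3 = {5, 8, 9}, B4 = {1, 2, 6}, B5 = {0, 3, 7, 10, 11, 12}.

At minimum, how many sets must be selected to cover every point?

4

Take {B1, B3, B4, B5}. Their union is {0, 1, 2, 3, 4, 5, 6, 7, 8, 9, 10, 11, 12}, which is all 13 points.
Only B5 contains 0, so B5 is forced; the remaining 7 points need at least 3 more sets (each remaining set adds at most 3) — so at least 4 sets are needed, and 4 is optimal.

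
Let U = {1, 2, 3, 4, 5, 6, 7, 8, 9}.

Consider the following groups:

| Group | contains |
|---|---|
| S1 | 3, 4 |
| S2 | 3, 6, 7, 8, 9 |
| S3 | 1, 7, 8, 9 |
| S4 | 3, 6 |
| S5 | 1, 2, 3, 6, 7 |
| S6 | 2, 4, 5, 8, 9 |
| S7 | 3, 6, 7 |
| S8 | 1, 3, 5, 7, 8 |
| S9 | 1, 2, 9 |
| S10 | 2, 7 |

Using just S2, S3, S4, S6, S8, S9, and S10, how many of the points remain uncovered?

Union of S2, S3, S4, S6, S8, S9, S10 = {1, 2, 3, 4, 5, 6, 7, 8, 9} — that's every point, so 0 are uncovered.

0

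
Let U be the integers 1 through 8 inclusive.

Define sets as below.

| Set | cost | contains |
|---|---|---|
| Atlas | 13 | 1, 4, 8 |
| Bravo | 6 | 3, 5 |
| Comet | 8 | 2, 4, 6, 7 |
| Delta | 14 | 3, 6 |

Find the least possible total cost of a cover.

Atlas, Bravo, Comet together cover every item (Atlas ∪ Bravo ∪ Comet = {1, 2, 3, 4, 5, 6, 7, 8}); total cost 13 + 6 + 8 = 27.
No covering selection has total cost below 27.

27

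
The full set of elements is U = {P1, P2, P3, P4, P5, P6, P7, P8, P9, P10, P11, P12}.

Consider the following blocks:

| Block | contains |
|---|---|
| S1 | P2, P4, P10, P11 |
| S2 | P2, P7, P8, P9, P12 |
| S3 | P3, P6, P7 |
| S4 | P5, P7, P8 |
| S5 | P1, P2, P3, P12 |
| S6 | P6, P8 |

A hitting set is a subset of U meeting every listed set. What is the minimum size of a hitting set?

H = {P2, P7, P8} meets every block (each contains at least one member of H), and |H| = 3.
No choice of 2 elements meets every block, so 3 is the minimum.

3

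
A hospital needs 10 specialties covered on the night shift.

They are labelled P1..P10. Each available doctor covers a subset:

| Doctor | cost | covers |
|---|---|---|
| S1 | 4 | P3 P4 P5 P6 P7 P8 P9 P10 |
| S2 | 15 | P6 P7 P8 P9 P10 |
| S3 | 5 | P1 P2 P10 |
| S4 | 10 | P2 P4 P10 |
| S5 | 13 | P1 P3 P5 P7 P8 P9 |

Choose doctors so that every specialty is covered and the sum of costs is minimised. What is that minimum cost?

9

S1, S3 together cover every specialty (S1 ∪ S3 = {P1, P2, P3, P4, P5, P6, P7, P8, P9, P10}); total cost 4 + 5 = 9.
No covering selection has total cost below 9.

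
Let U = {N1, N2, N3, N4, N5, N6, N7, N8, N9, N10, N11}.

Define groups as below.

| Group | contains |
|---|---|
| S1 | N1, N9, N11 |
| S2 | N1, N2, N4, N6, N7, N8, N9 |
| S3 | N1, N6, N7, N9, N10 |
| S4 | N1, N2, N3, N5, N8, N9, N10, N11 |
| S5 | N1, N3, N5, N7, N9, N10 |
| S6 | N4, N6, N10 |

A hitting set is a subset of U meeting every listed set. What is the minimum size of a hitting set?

Take H = {N9, N10}. Each listed group contains at least one of these, so H is a hitting set of size 2.
The groups S1, S6 are pairwise disjoint, so any hitting set needs a separate element for each — at least 2. Hence 2 is optimal.

2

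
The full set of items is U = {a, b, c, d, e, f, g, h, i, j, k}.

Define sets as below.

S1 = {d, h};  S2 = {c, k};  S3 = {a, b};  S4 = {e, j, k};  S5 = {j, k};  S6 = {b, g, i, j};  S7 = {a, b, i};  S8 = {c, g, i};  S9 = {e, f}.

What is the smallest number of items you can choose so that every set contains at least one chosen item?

5

Take T = {b, c, d, e, j}. Each listed set contains at least one of these, so T is a hitting set of size 5.
The sets S1, S3, S5, S8, S9 are pairwise disjoint, so any hitting set needs a separate item for each — at least 5. Hence 5 is optimal.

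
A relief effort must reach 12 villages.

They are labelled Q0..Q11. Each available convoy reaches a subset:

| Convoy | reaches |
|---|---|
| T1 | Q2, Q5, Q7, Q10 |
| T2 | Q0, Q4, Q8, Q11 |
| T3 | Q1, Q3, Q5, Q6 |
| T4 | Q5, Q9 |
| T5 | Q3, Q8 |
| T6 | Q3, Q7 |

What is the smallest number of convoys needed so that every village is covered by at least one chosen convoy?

4

Take {T1, T2, T3, T4}. Their union is {Q0, Q1, Q2, Q3, Q4, Q5, Q6, Q7, Q8, Q9, Q10, Q11}, which is all 12 villages.
Only T4 contains Q9, so T4 is forced; the remaining 10 villages need at least 3 more convoys (each remaining convoy adds at most 4) — so at least 4 convoys are needed, and 4 is optimal.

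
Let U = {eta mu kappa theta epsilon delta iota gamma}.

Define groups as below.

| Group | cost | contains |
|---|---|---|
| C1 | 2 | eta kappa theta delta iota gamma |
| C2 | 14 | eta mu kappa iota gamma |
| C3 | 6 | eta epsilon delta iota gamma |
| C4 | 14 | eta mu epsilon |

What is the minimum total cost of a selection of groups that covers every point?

C1, C4 together cover every point (C1 ∪ C4 = {eta, mu, kappa, theta, epsilon, delta, iota, gamma}); total cost 2 + 14 = 16.
The greedy pick C1, C3, C2 costs 22; no covering selection beats 16.

16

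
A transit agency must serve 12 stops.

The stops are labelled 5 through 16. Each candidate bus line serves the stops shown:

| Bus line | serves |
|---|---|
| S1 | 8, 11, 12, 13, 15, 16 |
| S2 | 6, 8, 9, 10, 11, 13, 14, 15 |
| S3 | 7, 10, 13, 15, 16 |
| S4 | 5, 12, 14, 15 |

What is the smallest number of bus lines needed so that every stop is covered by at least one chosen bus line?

Take {S2, S3, S4}. Their union is {5, 6, 7, 8, 9, 10, 11, 12, 13, 14, 15, 16}, which is all 12 stops.
Only S4 contains 5, so S4 is forced; the remaining 8 stops need at least 2 more bus lines (each remaining bus line adds at most 6) — so at least 3 bus lines are needed, and 3 is optimal.

3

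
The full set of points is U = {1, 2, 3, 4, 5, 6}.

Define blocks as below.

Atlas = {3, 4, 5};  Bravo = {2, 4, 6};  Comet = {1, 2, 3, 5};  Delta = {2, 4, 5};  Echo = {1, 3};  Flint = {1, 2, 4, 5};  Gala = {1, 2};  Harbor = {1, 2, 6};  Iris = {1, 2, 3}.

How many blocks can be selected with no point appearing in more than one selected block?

Delta, Echo are pairwise disjoint (Delta={2,4,5}; Echo={1,3}).
Every remaining block overlaps one of these, and no 3 of the listed blocks are pairwise disjoint, so 2 is the maximum.

2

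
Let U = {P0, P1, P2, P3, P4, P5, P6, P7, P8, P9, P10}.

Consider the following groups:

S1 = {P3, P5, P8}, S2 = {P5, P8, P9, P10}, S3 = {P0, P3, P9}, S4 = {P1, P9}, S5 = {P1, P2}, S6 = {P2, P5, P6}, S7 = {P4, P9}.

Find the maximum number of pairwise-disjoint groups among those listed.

3

S1, S5, S7 are pairwise disjoint (S1={P3,P5,P8}; S5={P1,P2}; S7={P4,P9}).
Every remaining group overlaps one of these, and no 4 of the listed groups are pairwise disjoint, so 3 is the maximum.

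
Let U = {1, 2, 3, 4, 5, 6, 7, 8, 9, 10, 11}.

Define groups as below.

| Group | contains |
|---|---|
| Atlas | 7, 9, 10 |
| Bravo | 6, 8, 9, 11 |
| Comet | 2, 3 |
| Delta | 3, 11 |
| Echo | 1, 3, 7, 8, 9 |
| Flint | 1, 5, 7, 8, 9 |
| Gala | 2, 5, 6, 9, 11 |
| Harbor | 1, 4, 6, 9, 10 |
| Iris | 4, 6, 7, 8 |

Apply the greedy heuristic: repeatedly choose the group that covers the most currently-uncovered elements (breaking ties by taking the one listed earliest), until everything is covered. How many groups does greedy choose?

3

Greedy: pick Echo (covers 5 new) → pick Gala (covers 4 new) → pick Harbor (covers 2 new). Total picks: 3.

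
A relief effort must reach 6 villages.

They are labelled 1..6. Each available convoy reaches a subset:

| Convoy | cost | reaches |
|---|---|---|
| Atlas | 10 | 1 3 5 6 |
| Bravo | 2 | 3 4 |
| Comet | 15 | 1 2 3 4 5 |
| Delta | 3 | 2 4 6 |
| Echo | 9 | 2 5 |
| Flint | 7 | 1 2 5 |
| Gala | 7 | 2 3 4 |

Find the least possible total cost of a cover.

12

Bravo, Delta, Flint together cover every village (Bravo ∪ Delta ∪ Flint = {1, 2, 3, 4, 5, 6}); total cost 2 + 3 + 7 = 12.
No covering selection has total cost below 12.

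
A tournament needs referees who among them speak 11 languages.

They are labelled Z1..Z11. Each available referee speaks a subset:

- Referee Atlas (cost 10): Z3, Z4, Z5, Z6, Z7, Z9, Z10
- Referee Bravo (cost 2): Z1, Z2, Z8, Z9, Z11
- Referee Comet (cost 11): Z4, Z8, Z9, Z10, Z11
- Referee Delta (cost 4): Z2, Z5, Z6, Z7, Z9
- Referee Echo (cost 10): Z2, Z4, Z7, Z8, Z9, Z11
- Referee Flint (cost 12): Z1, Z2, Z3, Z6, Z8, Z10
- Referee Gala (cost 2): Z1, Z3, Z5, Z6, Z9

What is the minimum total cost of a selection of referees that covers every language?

12

Atlas, Bravo together cover every language (Atlas ∪ Bravo = {Z1, Z2, Z3, Z4, Z5, Z6, Z7, Z8, Z9, Z10, Z11}); total cost 10 + 2 = 12.
The greedy pick Bravo, Gala, Atlas costs 14; no covering selection beats 12.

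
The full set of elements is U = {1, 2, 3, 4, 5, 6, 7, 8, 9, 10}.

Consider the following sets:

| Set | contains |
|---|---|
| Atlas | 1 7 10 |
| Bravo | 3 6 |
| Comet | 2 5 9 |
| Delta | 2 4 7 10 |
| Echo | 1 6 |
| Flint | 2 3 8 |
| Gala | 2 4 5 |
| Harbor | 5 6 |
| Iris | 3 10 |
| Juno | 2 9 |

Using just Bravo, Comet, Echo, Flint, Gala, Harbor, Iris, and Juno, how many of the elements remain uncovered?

1

Union of Bravo, Comet, Echo, Flint, Gala, Harbor, Iris, Juno = {1, 2, 3, 4, 5, 6, 8, 9, 10}.
Not covered: 7 — 1 element.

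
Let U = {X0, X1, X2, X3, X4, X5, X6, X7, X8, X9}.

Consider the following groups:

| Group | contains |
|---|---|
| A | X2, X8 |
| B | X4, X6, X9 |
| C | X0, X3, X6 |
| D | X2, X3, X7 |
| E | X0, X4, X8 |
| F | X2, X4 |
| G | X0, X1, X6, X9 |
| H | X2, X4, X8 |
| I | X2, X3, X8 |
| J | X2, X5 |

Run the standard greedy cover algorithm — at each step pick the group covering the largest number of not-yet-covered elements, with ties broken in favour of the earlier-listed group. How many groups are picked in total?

4

Greedy: pick G (covers 4 new) → pick D (covers 3 new) → pick E (covers 2 new) → pick J (covers 1 new). Total picks: 4.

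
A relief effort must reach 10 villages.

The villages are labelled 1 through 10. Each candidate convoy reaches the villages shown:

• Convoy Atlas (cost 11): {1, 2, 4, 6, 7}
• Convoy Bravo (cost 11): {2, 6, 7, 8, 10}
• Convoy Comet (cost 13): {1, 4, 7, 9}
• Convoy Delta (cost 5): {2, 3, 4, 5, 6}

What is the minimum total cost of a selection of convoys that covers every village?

29

Bravo, Comet, Delta together cover every village (Bravo ∪ Comet ∪ Delta = {1, 2, 3, 4, 5, 6, 7, 8, 9, 10}); total cost 11 + 13 + 5 = 29.
No covering selection has total cost below 29.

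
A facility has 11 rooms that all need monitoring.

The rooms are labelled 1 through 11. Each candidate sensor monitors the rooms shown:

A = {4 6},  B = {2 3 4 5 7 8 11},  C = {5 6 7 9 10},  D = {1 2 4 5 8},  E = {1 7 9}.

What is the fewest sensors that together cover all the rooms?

B and C and D together: B ∪ C ∪ D = {1, 2, 3, 4, 5, 6, 7, 8, 9, 10, 11} — every room is covered.
Only B contains 3, so B is forced; the remaining 4 rooms need at least 2 more sensors (each remaining sensor adds at most 3) — so at least 3 sensors are needed, and 3 is optimal.

3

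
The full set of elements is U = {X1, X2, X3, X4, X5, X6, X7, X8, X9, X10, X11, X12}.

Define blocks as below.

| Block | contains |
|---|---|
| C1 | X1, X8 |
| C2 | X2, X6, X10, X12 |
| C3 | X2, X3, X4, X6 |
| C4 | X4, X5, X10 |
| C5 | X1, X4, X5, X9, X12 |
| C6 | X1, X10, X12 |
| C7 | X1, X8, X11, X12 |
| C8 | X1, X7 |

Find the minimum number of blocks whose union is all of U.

5

C3 and C4 and C5 and C7 and C8 together: C3 ∪ C4 ∪ C5 ∪ C7 ∪ C8 = {X1, X2, X3, X4, X5, X6, X7, X8, X9, X10, X11, X12} — every element is covered.
No 4 of the 8 blocks cover everything (all 70 combinations miss at least one element), so 5 is optimal.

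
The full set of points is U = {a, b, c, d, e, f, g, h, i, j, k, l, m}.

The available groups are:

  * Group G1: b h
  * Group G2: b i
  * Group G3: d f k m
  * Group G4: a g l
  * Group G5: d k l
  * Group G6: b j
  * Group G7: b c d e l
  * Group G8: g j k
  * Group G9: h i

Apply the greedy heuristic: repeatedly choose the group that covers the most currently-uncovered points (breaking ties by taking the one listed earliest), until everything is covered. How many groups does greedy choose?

5

Greedy: pick G7 (covers 5 new) → pick G3 (covers 3 new) → pick G4 (covers 2 new) → pick G9 (covers 2 new) → pick G6 (covers 1 new). Total picks: 5.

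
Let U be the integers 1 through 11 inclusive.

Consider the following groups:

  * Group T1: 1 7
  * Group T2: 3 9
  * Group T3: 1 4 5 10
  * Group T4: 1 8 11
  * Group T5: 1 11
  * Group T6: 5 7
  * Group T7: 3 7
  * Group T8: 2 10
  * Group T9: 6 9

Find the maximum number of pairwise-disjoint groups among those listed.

T2, T4, T6, T8 are pairwise disjoint (T2={3,9}; T4={1,8,11}; T6={5,7}; T8={2,10}).
Every remaining group overlaps one of these, and no 5 of the listed groups are pairwise disjoint, so 4 is the maximum.

4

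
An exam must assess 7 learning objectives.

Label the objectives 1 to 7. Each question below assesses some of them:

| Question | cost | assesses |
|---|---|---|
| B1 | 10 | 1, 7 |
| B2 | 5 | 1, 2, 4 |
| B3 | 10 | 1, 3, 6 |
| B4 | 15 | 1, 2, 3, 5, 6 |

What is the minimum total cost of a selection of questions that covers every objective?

B1, B2, B4 together cover every objective (B1 ∪ B2 ∪ B4 = {1, 2, 3, 4, 5, 6, 7}); total cost 10 + 5 + 15 = 30.
The greedy pick B2, B3, B1, B4 costs 40; no covering selection beats 30.

30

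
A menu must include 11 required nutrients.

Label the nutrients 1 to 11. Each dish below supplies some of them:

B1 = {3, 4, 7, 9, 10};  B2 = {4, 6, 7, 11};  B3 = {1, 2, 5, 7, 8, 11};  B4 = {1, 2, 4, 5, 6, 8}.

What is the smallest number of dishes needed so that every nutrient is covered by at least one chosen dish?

3

B1 and B2 and B4 together: B1 ∪ B2 ∪ B4 = {1, 2, 3, 4, 5, 6, 7, 8, 9, 10, 11} — every nutrient is covered.
Only B1 contains 3, so B1 is forced; the remaining 6 nutrients need at least 2 more dishes (each remaining dish adds at most 5) — so at least 3 dishes are needed, and 3 is optimal.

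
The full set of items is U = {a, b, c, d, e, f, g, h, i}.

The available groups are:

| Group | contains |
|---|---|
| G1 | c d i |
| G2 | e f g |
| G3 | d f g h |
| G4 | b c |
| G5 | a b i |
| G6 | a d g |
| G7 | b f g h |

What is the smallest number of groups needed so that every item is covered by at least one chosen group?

4

Take {G1, G2, G6, G7}. Their union is {a, b, c, d, e, f, g, h, i}, which is all 9 items.
No 3 of the 7 groups cover everything (all 35 combinations miss at least one item), so 4 is optimal.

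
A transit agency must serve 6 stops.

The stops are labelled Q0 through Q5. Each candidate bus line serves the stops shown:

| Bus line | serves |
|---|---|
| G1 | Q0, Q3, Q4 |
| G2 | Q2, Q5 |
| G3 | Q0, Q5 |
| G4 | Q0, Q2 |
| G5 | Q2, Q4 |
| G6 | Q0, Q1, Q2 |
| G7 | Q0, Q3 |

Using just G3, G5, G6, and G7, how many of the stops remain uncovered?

Union of G3, G5, G6, G7 = {Q0, Q1, Q2, Q3, Q4, Q5} — that's every stop, so 0 are uncovered.

0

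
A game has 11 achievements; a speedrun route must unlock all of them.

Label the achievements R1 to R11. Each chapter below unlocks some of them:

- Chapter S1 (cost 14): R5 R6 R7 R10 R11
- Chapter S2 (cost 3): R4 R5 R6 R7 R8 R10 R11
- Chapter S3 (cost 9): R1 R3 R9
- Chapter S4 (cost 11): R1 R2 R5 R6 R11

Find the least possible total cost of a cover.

S2, S3, S4 together cover every achievement (S2 ∪ S3 ∪ S4 = {R1, R2, R3, R4, R5, R6, R7, R8, R9, R10, R11}); total cost 3 + 9 + 11 = 23.
No covering selection has total cost below 23.

23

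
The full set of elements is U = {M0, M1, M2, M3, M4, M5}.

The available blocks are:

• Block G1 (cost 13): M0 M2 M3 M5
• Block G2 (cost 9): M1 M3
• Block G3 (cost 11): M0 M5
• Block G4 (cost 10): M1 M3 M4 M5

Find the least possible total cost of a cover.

23

G1, G4 together cover every element (G1 ∪ G4 = {M0, M1, M2, M3, M4, M5}); total cost 13 + 10 = 23.
No covering selection has total cost below 23.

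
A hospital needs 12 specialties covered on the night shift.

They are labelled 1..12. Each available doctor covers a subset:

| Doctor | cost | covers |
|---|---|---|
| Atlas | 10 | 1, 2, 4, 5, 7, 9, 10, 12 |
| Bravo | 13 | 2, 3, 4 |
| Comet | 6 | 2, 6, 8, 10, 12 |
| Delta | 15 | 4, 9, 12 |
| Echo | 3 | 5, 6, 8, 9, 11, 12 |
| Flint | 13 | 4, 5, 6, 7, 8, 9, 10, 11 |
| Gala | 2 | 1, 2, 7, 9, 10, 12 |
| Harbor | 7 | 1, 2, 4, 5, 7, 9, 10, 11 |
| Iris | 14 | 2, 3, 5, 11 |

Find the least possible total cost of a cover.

Bravo, Echo, Gala together cover every specialty (Bravo ∪ Echo ∪ Gala = {1, 2, 3, 4, 5, 6, 7, 8, 9, 10, 11, 12}); total cost 13 + 3 + 2 = 18.
No covering selection has total cost below 18.

18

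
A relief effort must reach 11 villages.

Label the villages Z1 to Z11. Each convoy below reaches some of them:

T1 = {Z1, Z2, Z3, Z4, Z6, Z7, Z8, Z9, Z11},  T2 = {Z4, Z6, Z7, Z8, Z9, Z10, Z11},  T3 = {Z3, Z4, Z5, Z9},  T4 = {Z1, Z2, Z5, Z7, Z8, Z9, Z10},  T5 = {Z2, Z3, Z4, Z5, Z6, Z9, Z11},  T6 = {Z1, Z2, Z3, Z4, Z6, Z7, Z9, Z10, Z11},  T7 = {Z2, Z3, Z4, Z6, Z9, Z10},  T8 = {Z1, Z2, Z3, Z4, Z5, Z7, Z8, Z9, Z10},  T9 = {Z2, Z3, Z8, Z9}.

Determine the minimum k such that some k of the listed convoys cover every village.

T2 and T8 together: T2 ∪ T8 = {Z1, Z2, Z3, Z4, Z5, Z6, Z7, Z8, Z9, Z10, Z11} — every village is covered.
No single convoy has all 11 villages (the largest, T1, has 9), so 2 is optimal.

2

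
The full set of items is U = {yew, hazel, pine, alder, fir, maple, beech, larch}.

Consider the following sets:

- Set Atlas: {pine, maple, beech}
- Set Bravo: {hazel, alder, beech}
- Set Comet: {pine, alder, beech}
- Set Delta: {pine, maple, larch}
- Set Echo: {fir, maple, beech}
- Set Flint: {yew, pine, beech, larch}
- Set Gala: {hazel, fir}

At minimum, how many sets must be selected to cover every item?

3

Bravo, Echo, and Flint cover everything between them: the union {yew, hazel, pine, alder, fir, maple, beech, larch} is all of U.
Only Flint contains yew, so Flint is forced; the remaining 4 items need at least 2 more sets (each remaining set adds at most 2) — so at least 3 sets are needed, and 3 is optimal.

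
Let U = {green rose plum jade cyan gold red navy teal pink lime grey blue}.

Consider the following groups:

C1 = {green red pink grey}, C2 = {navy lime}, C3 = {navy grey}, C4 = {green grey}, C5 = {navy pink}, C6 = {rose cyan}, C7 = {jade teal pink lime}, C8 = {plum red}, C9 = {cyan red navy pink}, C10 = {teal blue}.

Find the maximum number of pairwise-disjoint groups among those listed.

5

C4, C5, C6, C8, C10 are pairwise disjoint (C4={green,grey}; C5={navy,pink}; C6={rose,cyan}; C8={plum,red}; C10={teal,blue}).
Every remaining group overlaps one of these, and no 6 of the listed groups are pairwise disjoint, so 5 is the maximum.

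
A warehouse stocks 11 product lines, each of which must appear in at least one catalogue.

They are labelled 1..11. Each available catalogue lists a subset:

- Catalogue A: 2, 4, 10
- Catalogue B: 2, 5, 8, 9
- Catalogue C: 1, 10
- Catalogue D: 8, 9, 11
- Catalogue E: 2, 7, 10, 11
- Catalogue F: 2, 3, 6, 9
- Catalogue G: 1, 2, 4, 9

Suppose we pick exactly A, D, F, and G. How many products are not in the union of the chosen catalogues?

Union of A, D, F, G = {1, 2, 3, 4, 6, 8, 9, 10, 11}.
Not covered: 5, 7 — 2 products.

2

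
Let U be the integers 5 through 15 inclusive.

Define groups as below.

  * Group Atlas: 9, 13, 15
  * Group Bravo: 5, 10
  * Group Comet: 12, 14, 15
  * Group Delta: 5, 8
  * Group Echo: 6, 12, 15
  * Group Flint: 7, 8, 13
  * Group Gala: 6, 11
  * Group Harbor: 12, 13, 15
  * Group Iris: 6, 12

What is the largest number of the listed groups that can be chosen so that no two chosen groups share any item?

Bravo, Comet, Flint, Gala are pairwise disjoint (Bravo={5,10}; Comet={12,14,15}; Flint={7,8,13}; Gala={6,11}).
Every remaining group overlaps one of these, and no 5 of the listed groups are pairwise disjoint, so 4 is the maximum.

4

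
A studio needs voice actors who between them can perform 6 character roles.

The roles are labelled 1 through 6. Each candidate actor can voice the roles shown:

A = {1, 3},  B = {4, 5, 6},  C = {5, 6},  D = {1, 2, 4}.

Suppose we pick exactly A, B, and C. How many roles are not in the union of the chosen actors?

1

Union of A, B, C = {1, 3, 4, 5, 6}.
Not covered: 2 — 1 role.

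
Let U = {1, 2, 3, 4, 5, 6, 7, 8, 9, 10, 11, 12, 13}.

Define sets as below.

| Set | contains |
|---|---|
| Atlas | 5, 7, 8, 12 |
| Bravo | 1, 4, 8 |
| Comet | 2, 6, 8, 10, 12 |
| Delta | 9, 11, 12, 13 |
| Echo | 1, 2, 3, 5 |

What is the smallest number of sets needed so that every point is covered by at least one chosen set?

5

Atlas and Bravo and Comet and Delta and Echo together: Atlas ∪ Bravo ∪ Comet ∪ Delta ∪ Echo = {1, 2, 3, 4, 5, 6, 7, 8, 9, 10, 11, 12, 13} — every point is covered.
No 4 of the 5 sets cover everything (all 5 combinations miss at least one point), so 5 is optimal.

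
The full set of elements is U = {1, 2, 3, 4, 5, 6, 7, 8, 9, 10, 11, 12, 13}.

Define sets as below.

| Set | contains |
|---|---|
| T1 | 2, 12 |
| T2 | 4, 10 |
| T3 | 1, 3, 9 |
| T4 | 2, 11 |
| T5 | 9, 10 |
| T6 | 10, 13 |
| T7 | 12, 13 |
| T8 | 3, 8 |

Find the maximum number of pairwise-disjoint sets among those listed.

4

T2, T3, T4, T7 are pairwise disjoint (T2={4,10}; T3={1,3,9}; T4={2,11}; T7={12,13}).
Every remaining set overlaps one of these, and no 5 of the listed sets are pairwise disjoint, so 4 is the maximum.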